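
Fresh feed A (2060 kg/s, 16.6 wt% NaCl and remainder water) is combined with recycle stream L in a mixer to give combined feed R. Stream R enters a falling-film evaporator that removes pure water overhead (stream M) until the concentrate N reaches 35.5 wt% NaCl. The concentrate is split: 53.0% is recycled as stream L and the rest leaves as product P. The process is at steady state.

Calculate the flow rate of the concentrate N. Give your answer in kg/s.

2050 kg/s

Overall NaCl balance (none leaves overhead): NaCl in fresh feed = NaCl in product, i.e. 2060×0.166 = (1−0.530)·N·0.355.
N = 341.96/(0.355×0.470) = 2049.5 kg/s.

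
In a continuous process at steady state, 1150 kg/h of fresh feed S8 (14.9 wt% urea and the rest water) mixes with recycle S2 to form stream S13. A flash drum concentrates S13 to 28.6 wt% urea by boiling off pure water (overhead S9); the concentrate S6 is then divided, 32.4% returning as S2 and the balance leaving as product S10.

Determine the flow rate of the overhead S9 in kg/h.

Overall urea balance (none leaves overhead): urea in fresh feed = urea in product, i.e. 1150×0.149 = (1−0.324)·S6·0.286.
S6 = 171.35/(0.286×0.676) = 886.28 kg/h.
Recycle S2 = 0.324×886.28 = 287.16 kg/h.
Combined feed S13 = 1150 + 287.16 = 1437.2 kg/h.
Overhead S9 = S13 − S6 = 1437.2 − 886.28 = 550.87 kg/h.

550.9 kg/h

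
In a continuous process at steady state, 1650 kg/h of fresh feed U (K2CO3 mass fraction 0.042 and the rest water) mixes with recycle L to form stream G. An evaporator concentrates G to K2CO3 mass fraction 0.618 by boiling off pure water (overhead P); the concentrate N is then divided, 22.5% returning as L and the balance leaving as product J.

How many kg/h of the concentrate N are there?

Overall K2CO3 balance (none leaves overhead): K2CO3 in fresh feed = K2CO3 in product, i.e. 1650×0.042 = (1−0.225)·N·0.618.
N = 69.3/(0.618×0.775) = 144.69 kg/h.

144.7 kg/h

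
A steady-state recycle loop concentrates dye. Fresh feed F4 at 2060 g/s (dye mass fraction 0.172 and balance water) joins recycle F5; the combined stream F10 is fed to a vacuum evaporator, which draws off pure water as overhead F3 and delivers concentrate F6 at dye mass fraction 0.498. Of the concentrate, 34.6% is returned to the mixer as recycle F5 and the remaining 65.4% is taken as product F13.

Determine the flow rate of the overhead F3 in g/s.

Overall dye balance (none leaves overhead): dye in fresh feed = dye in product, i.e. 2060×0.172 = (1−0.346)·F6·0.498.
F6 = 354.32/(0.498×0.654) = 1087.9 g/s.
Recycle F5 = 0.346×1087.9 = 376.41 g/s.
Combined feed F10 = 2060 + 376.41 = 2436.4 g/s.
Overhead F3 = F10 − F6 = 2436.4 − 1087.9 = 1348.5 g/s.

1349 g/s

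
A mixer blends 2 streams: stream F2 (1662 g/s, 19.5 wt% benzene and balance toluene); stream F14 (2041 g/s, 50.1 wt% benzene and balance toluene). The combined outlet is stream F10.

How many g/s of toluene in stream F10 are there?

toluene out = toluene in = 1662×0.805 + 2041×0.499 = 2356.4 g/s.

2356 g/s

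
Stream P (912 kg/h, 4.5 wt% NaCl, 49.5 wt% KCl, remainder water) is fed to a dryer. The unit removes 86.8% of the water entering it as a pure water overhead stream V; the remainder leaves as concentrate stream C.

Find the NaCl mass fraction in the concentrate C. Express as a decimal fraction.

NaCl is not removed: 912×0.045 = 41.04 kg/h of NaCl enters C.
water entering = 912×0.460 = 419.52 kg/h; overhead removed = 0.868×419.52 = 364.14 kg/h.
Concentrate = 912 − 364.14 = 547.86 kg/h.
Mass fraction = 41.04/547.86 = 0.0749.

0.0749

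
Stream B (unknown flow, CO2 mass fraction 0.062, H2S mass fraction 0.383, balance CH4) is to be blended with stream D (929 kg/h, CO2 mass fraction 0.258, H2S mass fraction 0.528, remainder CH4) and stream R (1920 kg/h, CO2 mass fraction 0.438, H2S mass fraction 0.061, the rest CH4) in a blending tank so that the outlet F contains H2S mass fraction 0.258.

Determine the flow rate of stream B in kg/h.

Let B be the unknown flow. Total out = 2849 + B.
H2S balance: 607.63 + 0.383·B = 0.258·(2849 + B)
(0.383 − 0.258)·B = 0.258×2849 − 607.63 = 127.41
B = 127.41 / 0.125 = 1019.3 kg/h

1019 kg/h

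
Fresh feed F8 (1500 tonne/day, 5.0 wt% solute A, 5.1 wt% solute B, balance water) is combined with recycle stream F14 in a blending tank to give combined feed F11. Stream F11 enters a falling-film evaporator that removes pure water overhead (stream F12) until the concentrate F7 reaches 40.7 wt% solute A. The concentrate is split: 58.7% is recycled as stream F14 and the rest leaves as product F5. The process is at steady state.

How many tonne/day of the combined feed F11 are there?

Overall solute A balance (none leaves overhead): solute A in fresh feed = solute A in product, i.e. 1500×0.050 = (1−0.587)·F7·0.407.
F7 = 75/(0.407×0.413) = 446.19 tonne/day.
Recycle F14 = 0.587×446.19 = 261.91 tonne/day.
Combined feed F11 = 1500 + 261.91 = 1761.9 tonne/day.

1762 tonne/day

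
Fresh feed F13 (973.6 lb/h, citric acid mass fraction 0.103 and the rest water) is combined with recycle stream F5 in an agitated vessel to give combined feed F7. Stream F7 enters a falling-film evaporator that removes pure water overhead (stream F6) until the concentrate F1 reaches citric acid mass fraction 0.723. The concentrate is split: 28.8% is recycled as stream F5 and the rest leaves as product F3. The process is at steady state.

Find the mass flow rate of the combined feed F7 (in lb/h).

1030 lb/h

Overall citric acid balance (none leaves overhead): citric acid in fresh feed = citric acid in product, i.e. 973.6×0.103 = (1−0.288)·F1·0.723.
F1 = 100.28/(0.723×0.712) = 194.8 lb/h.
Recycle F5 = 0.288×194.8 = 56.104 lb/h.
Combined feed F7 = 973.6 + 56.104 = 1029.7 lb/h.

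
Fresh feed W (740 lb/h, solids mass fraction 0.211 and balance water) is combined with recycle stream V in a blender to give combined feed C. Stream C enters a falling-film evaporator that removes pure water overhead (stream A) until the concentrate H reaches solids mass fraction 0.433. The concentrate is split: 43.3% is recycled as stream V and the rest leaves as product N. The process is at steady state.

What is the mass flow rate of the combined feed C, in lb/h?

Overall solids balance (none leaves overhead): solids in fresh feed = solids in product, i.e. 740×0.211 = (1−0.433)·H·0.433.
H = 156.14/(0.433×0.567) = 635.98 lb/h.
Recycle V = 0.433×635.98 = 275.38 lb/h.
Combined feed C = 740 + 275.38 = 1015.4 lb/h.

1015 lb/h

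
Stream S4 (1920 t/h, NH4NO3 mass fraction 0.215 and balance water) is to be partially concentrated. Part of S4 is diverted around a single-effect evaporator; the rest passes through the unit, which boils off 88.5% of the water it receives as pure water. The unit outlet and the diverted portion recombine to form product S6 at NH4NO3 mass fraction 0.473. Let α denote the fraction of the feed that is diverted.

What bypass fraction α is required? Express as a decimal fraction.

0.215

All 1920×0.215 = 412.8 t/h of NH4NO3 reaches S6, so S6 = 412.8/0.473 = 872.73 t/h and vapour = 1047.3 t/h.
The evaporator receives (1−α)·1920 of feed at 0.785 water and removes 0.885 of that water:
0.885×0.785×(1−α)×1920 = 1047.3
(1−α) = 1047.3/1333.9 = 0.7851;  α = 0.2149.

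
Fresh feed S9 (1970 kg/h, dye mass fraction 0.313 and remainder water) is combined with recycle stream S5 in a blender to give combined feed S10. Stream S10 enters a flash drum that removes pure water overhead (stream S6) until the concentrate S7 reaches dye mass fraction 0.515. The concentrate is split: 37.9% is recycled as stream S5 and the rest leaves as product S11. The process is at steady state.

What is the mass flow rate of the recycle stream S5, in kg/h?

730.7 kg/h

Overall dye balance (none leaves overhead): dye in fresh feed = dye in product, i.e. 1970×0.313 = (1−0.379)·S7·0.515.
S7 = 616.61/(0.515×0.621) = 1928 kg/h.
Recycle S5 = 0.379×1928 = 730.72 kg/h.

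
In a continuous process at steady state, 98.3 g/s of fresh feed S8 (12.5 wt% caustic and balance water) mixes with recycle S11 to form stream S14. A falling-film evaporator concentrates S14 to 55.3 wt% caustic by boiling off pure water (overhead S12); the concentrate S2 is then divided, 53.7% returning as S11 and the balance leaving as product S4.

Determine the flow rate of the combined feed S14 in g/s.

124.1 g/s

Overall caustic balance (none leaves overhead): caustic in fresh feed = caustic in product, i.e. 98.3×0.125 = (1−0.537)·S2·0.553.
S2 = 12.287/(0.553×0.463) = 47.991 g/s.
Recycle S11 = 0.537×47.991 = 25.771 g/s.
Combined feed S14 = 98.3 + 25.771 = 124.07 g/s.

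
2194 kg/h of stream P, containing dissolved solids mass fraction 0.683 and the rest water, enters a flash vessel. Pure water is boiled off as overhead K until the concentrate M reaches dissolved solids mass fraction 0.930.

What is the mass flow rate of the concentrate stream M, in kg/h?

1611 kg/h

dissolved solids is conserved: 2194×0.683 = 1498.5 kg/h all reports to the concentrate.
Concentrate = 1498.5/(target fraction) = 1611.3 kg/h.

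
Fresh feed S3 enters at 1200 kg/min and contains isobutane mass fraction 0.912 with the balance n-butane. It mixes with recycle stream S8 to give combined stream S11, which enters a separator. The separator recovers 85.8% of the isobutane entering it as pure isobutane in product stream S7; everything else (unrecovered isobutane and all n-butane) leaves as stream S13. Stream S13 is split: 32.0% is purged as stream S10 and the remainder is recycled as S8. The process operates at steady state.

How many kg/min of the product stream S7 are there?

1039 kg/min

isobutane in S11: m_A = 1200×0.912 + (1−0.320)·(1−0.858)·m_A, so m_A = 1094.4/0.9034 = 1211.4 kg/min.
Product S7 = 0.858×1211.4 = 1039.4 kg/min.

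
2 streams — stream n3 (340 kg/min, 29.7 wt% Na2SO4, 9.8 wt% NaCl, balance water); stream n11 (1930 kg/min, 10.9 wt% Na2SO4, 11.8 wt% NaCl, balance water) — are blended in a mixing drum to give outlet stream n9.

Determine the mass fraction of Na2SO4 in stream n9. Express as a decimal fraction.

Total flow out = 340 + 1930 = 2270 kg/min.
Na2SO4 in = 340×0.297 + 1930×0.109 = 311.35 kg/min.
Na2SO4 mass fraction in n9 = 311.35/2270 = 0.1372.

0.1372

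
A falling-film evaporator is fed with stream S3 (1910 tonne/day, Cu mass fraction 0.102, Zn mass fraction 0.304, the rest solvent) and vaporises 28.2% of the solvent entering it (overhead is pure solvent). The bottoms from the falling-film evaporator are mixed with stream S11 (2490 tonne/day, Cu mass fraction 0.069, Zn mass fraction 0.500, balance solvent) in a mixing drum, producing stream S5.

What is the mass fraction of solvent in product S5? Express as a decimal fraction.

Vapour removed = 0.282×0.594×1910 = 319.94 tonne/day; concentrate = 1590.1 tonne/day.
solvent reaching the mixer = 814.6 (from concentrate) + 2490×0.431 = 1887.8 tonne/day.
Product flow = 1590.1 + 2490 = 4080.1 tonne/day; solvent fraction = 0.463.

0.463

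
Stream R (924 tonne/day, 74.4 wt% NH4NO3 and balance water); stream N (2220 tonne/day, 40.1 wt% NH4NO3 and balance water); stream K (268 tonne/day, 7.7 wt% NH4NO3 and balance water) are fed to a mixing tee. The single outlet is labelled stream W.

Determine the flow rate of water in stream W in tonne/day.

1814 tonne/day

water out = water in = 924×0.256 + 2220×0.599 + 268×0.923 = 1813.7 tonne/day.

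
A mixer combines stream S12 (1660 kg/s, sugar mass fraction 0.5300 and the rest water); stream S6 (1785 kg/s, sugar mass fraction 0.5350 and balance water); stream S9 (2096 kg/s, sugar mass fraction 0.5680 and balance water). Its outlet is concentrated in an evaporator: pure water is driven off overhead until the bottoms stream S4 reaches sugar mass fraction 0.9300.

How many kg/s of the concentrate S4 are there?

3253 kg/s

sugar entering = 1660×0.530 + 1785×0.535 + 2096×0.568 = 3025.3 kg/s.
All sugar reports to S4, so S4 = 3025.3/0.930 = 3253 kg/s.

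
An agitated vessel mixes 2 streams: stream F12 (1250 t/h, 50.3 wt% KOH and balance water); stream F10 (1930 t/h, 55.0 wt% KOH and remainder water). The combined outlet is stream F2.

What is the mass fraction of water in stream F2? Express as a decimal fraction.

0.468

Total flow out = 1250 + 1930 = 3180 t/h.
water in = 1250×0.497 + 1930×0.450 = 1489.8 t/h.
water mass fraction in F2 = 1489.8/3180 = 0.468.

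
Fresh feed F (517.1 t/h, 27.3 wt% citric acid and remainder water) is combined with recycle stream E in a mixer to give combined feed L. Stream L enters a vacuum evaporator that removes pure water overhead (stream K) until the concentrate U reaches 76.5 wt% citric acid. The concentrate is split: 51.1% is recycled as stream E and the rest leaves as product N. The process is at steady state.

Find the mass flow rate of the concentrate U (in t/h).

Overall citric acid balance (none leaves overhead): citric acid in fresh feed = citric acid in product, i.e. 517.1×0.273 = (1−0.511)·U·0.765.
U = 141.17/(0.765×0.489) = 377.37 t/h.

377.4 t/h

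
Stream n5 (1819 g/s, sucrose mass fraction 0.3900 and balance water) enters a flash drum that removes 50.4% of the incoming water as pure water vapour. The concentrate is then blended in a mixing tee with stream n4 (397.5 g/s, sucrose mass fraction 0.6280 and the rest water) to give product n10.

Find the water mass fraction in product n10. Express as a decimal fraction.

Vapour removed = 0.504×0.610×1819 = 559.23 g/s; concentrate = 1259.8 g/s.
water reaching the mixer = 550.36 (from concentrate) + 397.5×0.372 = 698.23 g/s.
Product flow = 1259.8 + 397.5 = 1657.3 g/s; water fraction = 0.4213.

0.4213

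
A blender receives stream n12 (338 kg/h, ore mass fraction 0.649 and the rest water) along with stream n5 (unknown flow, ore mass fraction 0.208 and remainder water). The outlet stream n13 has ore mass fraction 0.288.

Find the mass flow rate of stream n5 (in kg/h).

1525 kg/h

Let n5 be the unknown flow. Total out = 338 + n5.
ore balance: 219.36 + 0.208·n5 = 0.288·(338 + n5)
(0.208 − 0.288)·n5 = 0.288×338 − 219.36 = -122.02
n5 = -122.02 / -0.080 = 1525.2 kg/h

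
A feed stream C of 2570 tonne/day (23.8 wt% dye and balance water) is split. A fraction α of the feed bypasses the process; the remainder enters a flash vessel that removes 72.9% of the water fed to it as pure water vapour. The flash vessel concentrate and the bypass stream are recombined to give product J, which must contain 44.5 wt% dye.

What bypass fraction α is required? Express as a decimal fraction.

All 2570×0.238 = 611.66 tonne/day of dye reaches J, so J = 611.66/0.445 = 1374.5 tonne/day and vapour = 1195.5 tonne/day.
The evaporator receives (1−α)·2570 of feed at 0.762 water and removes 0.729 of that water:
0.729×0.762×(1−α)×2570 = 1195.5
(1−α) = 1195.5/1427.6 = 0.8374;  α = 0.1626.

0.163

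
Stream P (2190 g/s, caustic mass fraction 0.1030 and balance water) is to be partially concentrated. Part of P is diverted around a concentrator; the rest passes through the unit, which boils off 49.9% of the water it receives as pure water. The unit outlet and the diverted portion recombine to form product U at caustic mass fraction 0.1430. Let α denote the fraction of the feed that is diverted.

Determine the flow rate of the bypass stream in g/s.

821.4 g/s

All 2190×0.103 = 225.57 g/s of caustic reaches U, so U = 225.57/0.143 = 1577.4 g/s and vapour = 612.59 g/s.
The evaporator receives (1−α)·2190 of feed at 0.897 water and removes 0.499 of that water:
0.499×0.897×(1−α)×2190 = 612.59
(1−α) = 612.59/980.25 = 0.6249;  α = 0.3751.
Bypass flow = 0.3751×2190 = 821.4 g/s.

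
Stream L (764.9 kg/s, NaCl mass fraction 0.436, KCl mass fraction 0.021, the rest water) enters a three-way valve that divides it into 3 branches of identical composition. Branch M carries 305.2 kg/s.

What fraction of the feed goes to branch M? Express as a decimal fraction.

Fraction to M = 305.2/764.9 = 0.3990.

0.399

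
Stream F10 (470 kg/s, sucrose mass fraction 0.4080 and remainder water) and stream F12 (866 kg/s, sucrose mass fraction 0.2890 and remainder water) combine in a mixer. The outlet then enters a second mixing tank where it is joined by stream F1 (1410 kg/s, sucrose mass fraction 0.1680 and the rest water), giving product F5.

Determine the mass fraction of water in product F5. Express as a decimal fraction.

0.7528

Overall, product flow = 2746 kg/s.
water in = 470×0.592 + 866×0.711 + 1410×0.832 = 2067.1 kg/s.
water fraction in F5 = 0.7528.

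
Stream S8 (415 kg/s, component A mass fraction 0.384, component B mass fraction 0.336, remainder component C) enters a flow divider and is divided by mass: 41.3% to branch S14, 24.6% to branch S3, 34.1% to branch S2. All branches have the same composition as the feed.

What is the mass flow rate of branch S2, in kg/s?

Branch S2 flow = 0.341×415 = 141.52 kg/s.

141.5 kg/s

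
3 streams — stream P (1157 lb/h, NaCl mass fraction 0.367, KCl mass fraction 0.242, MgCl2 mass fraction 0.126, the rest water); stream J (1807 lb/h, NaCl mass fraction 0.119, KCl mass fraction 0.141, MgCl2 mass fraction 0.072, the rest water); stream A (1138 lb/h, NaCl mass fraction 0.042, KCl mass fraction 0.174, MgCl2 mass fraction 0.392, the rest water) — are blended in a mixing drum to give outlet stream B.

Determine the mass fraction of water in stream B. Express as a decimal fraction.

Total flow out = 1157 + 1807 + 1138 = 4102 lb/h.
water in = 1157×0.265 + 1807×0.668 + 1138×0.392 = 1959.8 lb/h.
water mass fraction in B = 1959.8/4102 = 0.478.

0.478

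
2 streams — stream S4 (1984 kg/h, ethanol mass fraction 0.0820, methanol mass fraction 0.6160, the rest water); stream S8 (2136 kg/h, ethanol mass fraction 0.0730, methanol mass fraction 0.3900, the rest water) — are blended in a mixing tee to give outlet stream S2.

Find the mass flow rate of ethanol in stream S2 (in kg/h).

318.6 kg/h

ethanol out = ethanol in = 1984×0.082 + 2136×0.073 = 318.62 kg/h.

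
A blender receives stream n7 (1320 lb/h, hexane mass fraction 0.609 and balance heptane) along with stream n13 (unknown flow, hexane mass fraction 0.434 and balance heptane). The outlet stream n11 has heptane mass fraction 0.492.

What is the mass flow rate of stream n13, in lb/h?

1802 lb/h

Let n13 be the unknown flow. Total out = 1320 + n13.
heptane balance: 516.12 + 0.566·n13 = 0.492·(1320 + n13)
(0.566 − 0.492)·n13 = 0.492×1320 − 516.12 = 133.32
n13 = 133.32 / 0.074 = 1801.6 lb/h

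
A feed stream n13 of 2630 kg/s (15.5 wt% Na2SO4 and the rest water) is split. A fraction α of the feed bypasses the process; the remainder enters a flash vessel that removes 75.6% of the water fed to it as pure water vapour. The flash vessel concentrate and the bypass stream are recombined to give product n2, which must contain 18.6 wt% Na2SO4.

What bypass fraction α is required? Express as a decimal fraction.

0.739

All 2630×0.155 = 407.65 kg/s of Na2SO4 reaches n2, so n2 = 407.65/0.186 = 2191.7 kg/s and vapour = 438.33 kg/s.
The evaporator receives (1−α)·2630 of feed at 0.845 water and removes 0.756 of that water:
0.756×0.845×(1−α)×2630 = 438.33
(1−α) = 438.33/1680.1 = 0.2609;  α = 0.7391.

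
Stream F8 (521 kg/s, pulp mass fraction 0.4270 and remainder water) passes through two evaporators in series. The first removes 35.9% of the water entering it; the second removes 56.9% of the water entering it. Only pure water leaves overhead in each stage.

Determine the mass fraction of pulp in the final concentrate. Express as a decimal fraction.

0.7295

water in feed = 521×0.573 = 298.53 kg/s.
After stage 1: water left = (1−0.359)×298.53 = 191.36; stream total = 413.83 kg/s.
After stage 2: water left = (1−0.569)×191.36 = 82.476; final concentrate = 304.94 kg/s.
pulp fraction = 222.47/304.94 = 0.7295.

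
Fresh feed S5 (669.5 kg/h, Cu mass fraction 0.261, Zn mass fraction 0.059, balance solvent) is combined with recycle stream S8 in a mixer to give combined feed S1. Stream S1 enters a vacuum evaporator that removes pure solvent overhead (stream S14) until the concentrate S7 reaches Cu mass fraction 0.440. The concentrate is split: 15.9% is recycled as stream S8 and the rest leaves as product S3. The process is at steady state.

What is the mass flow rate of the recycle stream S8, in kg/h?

75.08 kg/h

Overall Cu balance (none leaves overhead): Cu in fresh feed = Cu in product, i.e. 669.5×0.261 = (1−0.159)·S7·0.440.
S7 = 174.74/(0.440×0.841) = 472.22 kg/h.
Recycle S8 = 0.159×472.22 = 75.083 kg/h.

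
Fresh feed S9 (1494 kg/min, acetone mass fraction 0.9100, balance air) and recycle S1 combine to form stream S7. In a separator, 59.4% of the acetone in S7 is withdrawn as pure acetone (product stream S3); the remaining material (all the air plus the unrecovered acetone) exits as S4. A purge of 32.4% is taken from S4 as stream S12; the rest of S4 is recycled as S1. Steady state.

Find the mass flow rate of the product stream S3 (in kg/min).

acetone in S7: m_A = 1494×0.910 + (1−0.324)·(1−0.594)·m_A, so m_A = 1359.5/0.7255 = 1873.8 kg/min.
Product S3 = 0.594×1873.8 = 1113.1 kg/min.

1113 kg/min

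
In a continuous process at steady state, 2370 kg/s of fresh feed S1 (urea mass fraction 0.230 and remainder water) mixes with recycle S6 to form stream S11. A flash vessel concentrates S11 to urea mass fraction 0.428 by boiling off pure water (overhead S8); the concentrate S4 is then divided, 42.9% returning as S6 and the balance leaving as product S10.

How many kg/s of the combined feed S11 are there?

Overall urea balance (none leaves overhead): urea in fresh feed = urea in product, i.e. 2370×0.230 = (1−0.429)·S4·0.428.
S4 = 545.1/(0.428×0.571) = 2230.5 kg/s.
Recycle S6 = 0.429×2230.5 = 956.87 kg/s.
Combined feed S11 = 2370 + 956.87 = 3326.9 kg/s.

3327 kg/s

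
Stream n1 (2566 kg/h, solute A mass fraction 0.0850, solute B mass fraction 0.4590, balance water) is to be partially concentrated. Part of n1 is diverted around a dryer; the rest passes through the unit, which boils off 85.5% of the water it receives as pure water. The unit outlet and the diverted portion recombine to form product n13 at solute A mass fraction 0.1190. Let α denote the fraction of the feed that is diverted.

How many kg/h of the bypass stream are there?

All 2566×0.085 = 218.11 kg/h of solute A reaches n13, so n13 = 218.11/0.119 = 1832.9 kg/h and vapour = 733.14 kg/h.
The evaporator receives (1−α)·2566 of feed at 0.456 water and removes 0.855 of that water:
0.855×0.456×(1−α)×2566 = 733.14
(1−α) = 733.14/1000.4 = 0.7328;  α = 0.2672.
Bypass flow = 0.2672×2566 = 685.57 kg/h.

685.6 kg/h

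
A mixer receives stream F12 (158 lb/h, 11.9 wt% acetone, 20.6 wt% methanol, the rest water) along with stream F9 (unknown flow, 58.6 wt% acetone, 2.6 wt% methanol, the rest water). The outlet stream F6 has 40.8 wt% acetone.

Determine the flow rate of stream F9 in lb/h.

256.5 lb/h

Let F9 be the unknown flow. Total out = 158 + F9.
acetone balance: 18.802 + 0.586·F9 = 0.408·(158 + F9)
(0.586 − 0.408)·F9 = 0.408×158 − 18.802 = 45.662
F9 = 45.662 / 0.178 = 256.53 lb/h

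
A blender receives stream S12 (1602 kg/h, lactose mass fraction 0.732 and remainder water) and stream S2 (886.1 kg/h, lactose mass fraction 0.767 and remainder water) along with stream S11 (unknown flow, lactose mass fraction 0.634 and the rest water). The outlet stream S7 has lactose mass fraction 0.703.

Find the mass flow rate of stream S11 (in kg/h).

1495 kg/h

Let S11 be the unknown flow. Total out = 2488.1 + S11.
lactose balance: 1852.3 + 0.634·S11 = 0.703·(2488.1 + S11)
(0.634 − 0.703)·S11 = 0.703×2488.1 − 1852.3 = -103.17
S11 = -103.17 / -0.069 = 1495.2 kg/h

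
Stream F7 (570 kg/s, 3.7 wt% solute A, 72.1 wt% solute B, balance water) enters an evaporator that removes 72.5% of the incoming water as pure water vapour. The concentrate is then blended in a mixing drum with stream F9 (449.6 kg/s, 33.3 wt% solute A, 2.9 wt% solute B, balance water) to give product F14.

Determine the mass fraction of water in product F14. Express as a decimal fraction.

Vapour removed = 0.725×0.242×570 = 100.01 kg/s; concentrate = 469.99 kg/s.
water reaching the mixer = 37.933 (from concentrate) + 449.6×0.638 = 324.78 kg/s.
Product flow = 469.99 + 449.6 = 919.59 kg/s; water fraction = 0.353.

0.353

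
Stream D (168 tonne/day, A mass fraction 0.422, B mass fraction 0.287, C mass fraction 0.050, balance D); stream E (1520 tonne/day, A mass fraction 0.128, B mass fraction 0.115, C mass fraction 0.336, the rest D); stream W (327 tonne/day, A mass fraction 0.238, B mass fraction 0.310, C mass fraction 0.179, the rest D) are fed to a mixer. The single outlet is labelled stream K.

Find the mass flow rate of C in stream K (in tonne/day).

577.7 tonne/day

C out = C in = 168×0.050 + 1520×0.336 + 327×0.179 = 577.65 tonne/day.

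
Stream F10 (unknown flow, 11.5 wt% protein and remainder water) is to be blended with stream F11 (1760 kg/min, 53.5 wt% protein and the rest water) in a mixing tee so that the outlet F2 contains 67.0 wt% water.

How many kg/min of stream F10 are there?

Let F10 be the unknown flow. Total out = 1760 + F10.
water balance: 818.4 + 0.885·F10 = 0.670·(1760 + F10)
(0.885 − 0.670)·F10 = 0.670×1760 − 818.4 = 360.8
F10 = 360.8 / 0.215 = 1678.1 kg/min

1678 kg/min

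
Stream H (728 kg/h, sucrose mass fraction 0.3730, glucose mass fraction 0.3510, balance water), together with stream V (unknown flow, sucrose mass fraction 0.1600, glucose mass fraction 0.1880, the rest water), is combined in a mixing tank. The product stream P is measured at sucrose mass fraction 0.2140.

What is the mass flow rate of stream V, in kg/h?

2144 kg/h

Let V be the unknown flow. Total out = 728 + V.
sucrose balance: 271.54 + 0.160·V = 0.214·(728 + V)
(0.160 − 0.214)·V = 0.214×728 − 271.54 = -115.75
V = -115.75 / -0.054 = 2143.6 kg/h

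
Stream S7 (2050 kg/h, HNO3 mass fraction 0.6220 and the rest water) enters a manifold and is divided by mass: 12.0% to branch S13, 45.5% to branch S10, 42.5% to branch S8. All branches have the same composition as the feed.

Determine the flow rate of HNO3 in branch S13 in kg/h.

Branch S13 total = 0.120×2050 = 246 kg/h.
HNO3 in S13 = 0.622×246 = 153.01 kg/h.

153 kg/h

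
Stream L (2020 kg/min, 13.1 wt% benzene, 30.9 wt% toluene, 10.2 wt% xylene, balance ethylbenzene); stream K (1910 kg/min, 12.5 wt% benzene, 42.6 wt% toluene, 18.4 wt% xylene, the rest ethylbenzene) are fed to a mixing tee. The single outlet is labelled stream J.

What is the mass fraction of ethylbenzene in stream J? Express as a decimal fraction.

0.364

Total flow out = 2020 + 1910 = 3930 kg/min.
ethylbenzene in = 2020×0.458 + 1910×0.265 = 1431.3 kg/min.
ethylbenzene mass fraction in J = 1431.3/3930 = 0.364.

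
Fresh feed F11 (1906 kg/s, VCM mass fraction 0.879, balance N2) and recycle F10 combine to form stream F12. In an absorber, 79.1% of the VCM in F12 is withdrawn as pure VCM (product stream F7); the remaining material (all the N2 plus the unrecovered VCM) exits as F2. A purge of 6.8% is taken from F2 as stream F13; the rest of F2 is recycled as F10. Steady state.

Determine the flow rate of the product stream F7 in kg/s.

VCM in F12: m_A = 1906×0.879 + (1−0.068)·(1−0.791)·m_A, so m_A = 1675.4/0.8052 = 2080.7 kg/s.
Product F7 = 0.791×2080.7 = 1645.8 kg/s.

1646 kg/s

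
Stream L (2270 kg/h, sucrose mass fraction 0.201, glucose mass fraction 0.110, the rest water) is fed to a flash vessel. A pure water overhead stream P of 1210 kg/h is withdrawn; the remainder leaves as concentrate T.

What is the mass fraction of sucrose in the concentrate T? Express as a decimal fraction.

0.430

sucrose is not removed: 2270×0.201 = 456.27 kg/h of sucrose enters T.
Concentrate = 2270 − 1210 = 1060 kg/h.
Mass fraction = 456.27/1060 = 0.430.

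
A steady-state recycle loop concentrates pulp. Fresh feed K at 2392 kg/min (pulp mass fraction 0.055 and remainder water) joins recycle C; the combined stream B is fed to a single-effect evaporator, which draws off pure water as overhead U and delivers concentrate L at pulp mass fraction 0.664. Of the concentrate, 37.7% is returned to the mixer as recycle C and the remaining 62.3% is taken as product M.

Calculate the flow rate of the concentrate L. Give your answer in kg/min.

318 kg/min

Overall pulp balance (none leaves overhead): pulp in fresh feed = pulp in product, i.e. 2392×0.055 = (1−0.377)·L·0.664.
L = 131.56/(0.664×0.623) = 318.03 kg/min.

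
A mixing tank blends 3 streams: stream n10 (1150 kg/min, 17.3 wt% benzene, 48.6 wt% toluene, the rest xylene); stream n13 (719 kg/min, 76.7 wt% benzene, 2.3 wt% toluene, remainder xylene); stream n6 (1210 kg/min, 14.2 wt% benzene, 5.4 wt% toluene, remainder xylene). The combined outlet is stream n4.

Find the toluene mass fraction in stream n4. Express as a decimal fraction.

Total flow out = 1150 + 719 + 1210 = 3079 kg/min.
toluene in = 1150×0.486 + 719×0.023 + 1210×0.054 = 640.78 kg/min.
toluene mass fraction in n4 = 640.78/3079 = 0.2081.

0.2081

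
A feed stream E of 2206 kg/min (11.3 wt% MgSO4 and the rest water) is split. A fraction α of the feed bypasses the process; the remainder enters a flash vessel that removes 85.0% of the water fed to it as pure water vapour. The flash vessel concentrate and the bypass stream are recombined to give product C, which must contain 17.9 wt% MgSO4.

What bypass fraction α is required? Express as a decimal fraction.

0.511

All 2206×0.113 = 249.28 kg/min of MgSO4 reaches C, so C = 249.28/0.179 = 1392.6 kg/min and vapour = 813.39 kg/min.
The evaporator receives (1−α)·2206 of feed at 0.887 water and removes 0.850 of that water:
0.850×0.887×(1−α)×2206 = 813.39
(1−α) = 813.39/1663.2 = 0.4890;  α = 0.5110.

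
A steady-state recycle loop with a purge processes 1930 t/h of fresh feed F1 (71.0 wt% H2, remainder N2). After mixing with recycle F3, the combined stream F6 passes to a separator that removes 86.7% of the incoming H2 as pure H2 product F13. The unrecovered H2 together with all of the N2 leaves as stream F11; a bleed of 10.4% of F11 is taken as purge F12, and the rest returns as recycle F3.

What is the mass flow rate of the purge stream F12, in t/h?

N2 enters only via F1 and leaves only via the purge: 1930×0.290 = 0.104×(N2 in F11), and the separator passes all N2, so N2 in F6 = N2 in F11 = 5381.7 t/h.
H2 in F6: m_A = 1930×0.710 + (1−0.104)·(1−0.867)·m_A, so m_A = 1370.3/0.8808 = 1555.7 t/h.
F11 = (1−0.867)×1555.7 + 5381.7 = 5588.6 t/h.
Purge F12 = 0.104×5588.6 = 581.22 t/h.

581.2 t/h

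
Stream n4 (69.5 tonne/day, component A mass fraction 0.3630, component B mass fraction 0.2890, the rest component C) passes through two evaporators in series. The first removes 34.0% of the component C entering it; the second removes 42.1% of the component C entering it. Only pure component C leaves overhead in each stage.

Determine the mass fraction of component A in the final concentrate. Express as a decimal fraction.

component C in feed = 69.5×0.348 = 24.186 tonne/day.
After stage 1: component C left = (1−0.340)×24.186 = 15.963; stream total = 61.277 tonne/day.
After stage 2: component C left = (1−0.421)×15.963 = 9.2424; final concentrate = 54.556 tonne/day.
component A fraction = 25.229/54.556 = 0.4624.

0.4624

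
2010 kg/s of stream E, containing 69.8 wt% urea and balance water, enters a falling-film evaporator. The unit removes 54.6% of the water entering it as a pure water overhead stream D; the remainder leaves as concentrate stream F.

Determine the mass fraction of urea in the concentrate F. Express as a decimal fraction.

urea is not removed: 2010×0.698 = 1403 kg/s of urea enters F.
water entering = 2010×0.302 = 607.02 kg/s; overhead removed = 0.546×607.02 = 331.43 kg/s.
Concentrate = 2010 − 331.43 = 1678.6 kg/s.
Mass fraction = 1403/1678.6 = 0.836.

0.836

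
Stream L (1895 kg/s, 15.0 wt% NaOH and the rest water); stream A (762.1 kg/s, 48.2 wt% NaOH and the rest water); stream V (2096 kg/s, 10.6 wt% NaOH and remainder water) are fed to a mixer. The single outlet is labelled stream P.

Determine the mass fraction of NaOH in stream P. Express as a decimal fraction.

Total flow out = 1895 + 762.1 + 2096 = 4753.1 kg/s.
NaOH in = 1895×0.150 + 762.1×0.482 + 2096×0.106 = 873.76 kg/s.
NaOH mass fraction in P = 873.76/4753.1 = 0.184.

0.184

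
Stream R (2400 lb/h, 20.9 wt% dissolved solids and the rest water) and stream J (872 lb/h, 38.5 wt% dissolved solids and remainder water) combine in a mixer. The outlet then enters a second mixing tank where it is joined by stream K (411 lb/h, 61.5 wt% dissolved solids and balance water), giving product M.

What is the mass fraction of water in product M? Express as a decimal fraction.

Overall, product flow = 3683 lb/h.
water in = 2400×0.791 + 872×0.615 + 411×0.385 = 2592.9 lb/h.
water fraction in M = 0.704.

0.704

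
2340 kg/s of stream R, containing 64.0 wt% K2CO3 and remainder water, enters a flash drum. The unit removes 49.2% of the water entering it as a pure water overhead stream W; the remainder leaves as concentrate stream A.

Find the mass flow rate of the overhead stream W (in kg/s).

414.5 kg/s

water entering = 2340×0.360 = 842.4 kg/s; overhead removed = 0.492×842.4 = 414.46 kg/s.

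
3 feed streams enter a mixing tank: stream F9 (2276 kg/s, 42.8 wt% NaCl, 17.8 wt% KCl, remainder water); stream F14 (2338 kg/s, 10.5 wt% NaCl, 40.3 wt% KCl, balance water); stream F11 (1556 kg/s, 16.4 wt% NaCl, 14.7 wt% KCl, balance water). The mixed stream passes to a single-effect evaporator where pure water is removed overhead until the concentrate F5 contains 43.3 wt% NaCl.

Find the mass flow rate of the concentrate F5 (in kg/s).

NaCl entering = 2276×0.428 + 2338×0.105 + 1556×0.164 = 1474.8 kg/s.
All NaCl reports to F5, so F5 = 1474.8/0.433 = 3406 kg/s.

3406 kg/s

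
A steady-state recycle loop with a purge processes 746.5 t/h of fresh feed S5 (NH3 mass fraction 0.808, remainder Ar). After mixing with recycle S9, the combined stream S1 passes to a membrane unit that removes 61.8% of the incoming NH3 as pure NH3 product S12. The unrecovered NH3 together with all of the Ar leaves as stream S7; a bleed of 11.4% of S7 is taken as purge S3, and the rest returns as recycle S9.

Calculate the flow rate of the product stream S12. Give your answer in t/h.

563.5 t/h

NH3 in S1: m_A = 746.5×0.808 + (1−0.114)·(1−0.618)·m_A, so m_A = 603.17/0.6615 = 911.76 t/h.
Product S12 = 0.618×911.76 = 563.47 t/h.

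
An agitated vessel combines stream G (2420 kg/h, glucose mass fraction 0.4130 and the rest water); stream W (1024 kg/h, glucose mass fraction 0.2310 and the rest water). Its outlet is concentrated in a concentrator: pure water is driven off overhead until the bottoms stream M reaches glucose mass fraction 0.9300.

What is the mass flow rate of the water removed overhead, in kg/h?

2115 kg/h

glucose entering = 2420×0.413 + 1024×0.231 = 1236 kg/h.
All glucose reports to M, so M = 1236/0.930 = 1329 kg/h.
Total feed = 3444 kg/h; overhead = 3444 − 1329 = 2115 kg/h.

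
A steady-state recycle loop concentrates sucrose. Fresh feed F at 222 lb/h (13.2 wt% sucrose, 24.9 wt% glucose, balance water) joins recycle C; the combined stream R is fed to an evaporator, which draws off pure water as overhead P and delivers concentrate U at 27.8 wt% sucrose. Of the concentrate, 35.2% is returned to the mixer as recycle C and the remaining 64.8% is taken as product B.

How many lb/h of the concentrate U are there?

162.7 lb/h

Overall sucrose balance (none leaves overhead): sucrose in fresh feed = sucrose in product, i.e. 222×0.132 = (1−0.352)·U·0.278.
U = 29.304/(0.278×0.648) = 162.67 lb/h.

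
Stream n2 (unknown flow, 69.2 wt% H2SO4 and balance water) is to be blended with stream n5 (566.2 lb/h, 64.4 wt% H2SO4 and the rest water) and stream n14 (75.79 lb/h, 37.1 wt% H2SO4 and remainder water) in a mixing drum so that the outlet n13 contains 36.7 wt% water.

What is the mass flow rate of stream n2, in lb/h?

231 lb/h

Let n2 be the unknown flow. Total out = 641.99 + n2.
water balance: 249.24 + 0.308·n2 = 0.367·(641.99 + n2)
(0.308 − 0.367)·n2 = 0.367×641.99 − 249.24 = -13.629
n2 = -13.629 / -0.059 = 231 lb/h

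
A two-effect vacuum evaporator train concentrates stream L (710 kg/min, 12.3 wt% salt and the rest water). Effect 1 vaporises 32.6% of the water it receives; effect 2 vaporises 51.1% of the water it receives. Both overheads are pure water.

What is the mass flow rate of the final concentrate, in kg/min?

water in feed = 710×0.877 = 622.67 kg/min.
After stage 1: water left = (1−0.326)×622.67 = 419.68; stream total = 507.01 kg/min.
After stage 2: water left = (1−0.511)×419.68 = 205.22; final concentrate = 292.55 kg/min.

292.6 kg/min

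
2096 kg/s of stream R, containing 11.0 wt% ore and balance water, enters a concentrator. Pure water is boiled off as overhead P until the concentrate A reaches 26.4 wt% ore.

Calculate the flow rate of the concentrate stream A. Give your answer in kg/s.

873.3 kg/s

ore is conserved: 2096×0.110 = 230.56 kg/s all reports to the concentrate.
Concentrate = 230.56/(target fraction) = 873.33 kg/s.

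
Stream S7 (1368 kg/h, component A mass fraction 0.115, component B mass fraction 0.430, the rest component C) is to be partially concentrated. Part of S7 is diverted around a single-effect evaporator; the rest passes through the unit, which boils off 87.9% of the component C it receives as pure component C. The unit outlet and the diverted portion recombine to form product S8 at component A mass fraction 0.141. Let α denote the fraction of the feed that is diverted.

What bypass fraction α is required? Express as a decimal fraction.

0.539

All 1368×0.115 = 157.32 kg/h of component A reaches S8, so S8 = 157.32/0.141 = 1115.7 kg/h and vapour = 252.26 kg/h.
The evaporator receives (1−α)·1368 of feed at 0.455 component C and removes 0.879 of that component C:
0.879×0.455×(1−α)×1368 = 252.26
(1−α) = 252.26/547.12 = 0.4611;  α = 0.5389.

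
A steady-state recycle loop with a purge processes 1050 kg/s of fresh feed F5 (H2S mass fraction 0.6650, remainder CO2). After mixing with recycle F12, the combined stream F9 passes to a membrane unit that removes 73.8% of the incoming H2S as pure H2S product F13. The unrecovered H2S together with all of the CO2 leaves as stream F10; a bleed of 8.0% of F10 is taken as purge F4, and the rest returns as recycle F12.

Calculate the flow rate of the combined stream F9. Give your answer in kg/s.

5317 kg/s

CO2 enters only via F5 and leaves only via the purge: 1050×0.335 = 0.080×(CO2 in F10), and the membrane unit passes all CO2, so CO2 in F9 = CO2 in F10 = 4396.9 kg/s.
H2S in F9: m_A = 1050×0.665 + (1−0.080)·(1−0.738)·m_A, so m_A = 698.25/0.7590 = 920.01 kg/s.
F9 = 920.01 + 4396.9 = 5316.9 kg/s.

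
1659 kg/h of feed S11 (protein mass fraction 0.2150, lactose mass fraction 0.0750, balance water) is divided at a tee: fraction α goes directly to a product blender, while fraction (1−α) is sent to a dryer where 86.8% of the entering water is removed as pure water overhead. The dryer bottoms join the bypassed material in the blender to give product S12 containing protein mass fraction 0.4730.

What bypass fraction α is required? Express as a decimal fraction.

All 1659×0.215 = 356.69 kg/h of protein reaches S12, so S12 = 356.69/0.473 = 754.09 kg/h and vapour = 904.91 kg/h.
The evaporator receives (1−α)·1659 of feed at 0.710 water and removes 0.868 of that water:
0.868×0.710×(1−α)×1659 = 904.91
(1−α) = 904.91/1022.4 = 0.8851;  α = 0.1149.

0.115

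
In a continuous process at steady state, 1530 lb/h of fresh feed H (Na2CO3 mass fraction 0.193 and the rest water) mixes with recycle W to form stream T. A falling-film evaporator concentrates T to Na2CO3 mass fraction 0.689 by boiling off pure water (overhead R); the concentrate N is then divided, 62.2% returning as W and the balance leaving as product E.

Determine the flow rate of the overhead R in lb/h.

1101 lb/h

Overall Na2CO3 balance (none leaves overhead): Na2CO3 in fresh feed = Na2CO3 in product, i.e. 1530×0.193 = (1−0.622)·N·0.689.
N = 295.29/(0.689×0.378) = 1133.8 lb/h.
Recycle W = 0.622×1133.8 = 705.23 lb/h.
Combined feed T = 1530 + 705.23 = 2235.2 lb/h.
Overhead R = T − N = 2235.2 − 1133.8 = 1101.4 lb/h.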